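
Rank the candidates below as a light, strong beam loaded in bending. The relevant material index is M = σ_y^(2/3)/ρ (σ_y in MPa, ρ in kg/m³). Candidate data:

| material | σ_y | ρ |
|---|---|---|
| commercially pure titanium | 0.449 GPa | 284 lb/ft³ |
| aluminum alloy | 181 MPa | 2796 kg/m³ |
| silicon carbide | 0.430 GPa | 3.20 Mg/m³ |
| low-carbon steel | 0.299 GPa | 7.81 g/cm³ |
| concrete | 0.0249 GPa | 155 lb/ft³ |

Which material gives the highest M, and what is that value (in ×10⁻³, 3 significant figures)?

After converting to SI:
  commercially pure titanium: σ_y = 449.0 MPa, ρ = 4549 kg/m³
  aluminum alloy: σ_y = 181.0 MPa, ρ = 2796 kg/m³
  silicon carbide: σ_y = 430.0 MPa, ρ = 3200 kg/m³
  low-carbon steel: σ_y = 299.0 MPa, ρ = 7810 kg/m³
  concrete: σ_y = 24.90 MPa, ρ = 2483 kg/m³
  silicon carbide: M = 17.8×10⁻³
  commercially pure titanium: M = 12.9×10⁻³
  aluminum alloy: M = 11.4×10⁻³
  low-carbon steel: M = 5.73×10⁻³
  concrete: M = 3.43×10⁻³
Highest index: silicon carbide.

silicon carbide, M = 17.8×10⁻³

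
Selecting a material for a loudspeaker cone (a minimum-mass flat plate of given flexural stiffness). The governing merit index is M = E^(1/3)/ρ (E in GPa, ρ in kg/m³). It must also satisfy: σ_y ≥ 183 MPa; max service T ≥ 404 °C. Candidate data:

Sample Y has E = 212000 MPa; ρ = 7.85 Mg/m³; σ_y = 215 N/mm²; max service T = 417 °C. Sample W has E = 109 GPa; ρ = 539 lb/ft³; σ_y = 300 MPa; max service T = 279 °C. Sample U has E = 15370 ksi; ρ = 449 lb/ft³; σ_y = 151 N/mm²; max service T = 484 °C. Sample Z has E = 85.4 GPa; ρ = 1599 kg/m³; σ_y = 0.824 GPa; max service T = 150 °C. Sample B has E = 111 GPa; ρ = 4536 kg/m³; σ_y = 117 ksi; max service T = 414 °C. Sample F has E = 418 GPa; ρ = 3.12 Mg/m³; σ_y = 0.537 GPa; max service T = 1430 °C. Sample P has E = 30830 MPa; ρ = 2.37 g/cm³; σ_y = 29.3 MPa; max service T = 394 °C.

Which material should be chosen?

Screen on constraints: σ_y ≥ 183 MPa; max service T ≥ 404 °C. Survivors: sample Y, sample B, sample F.
In SI units:
  sample Y: E = 212.0 GPa, ρ = 7850 kg/m³
  sample B: E = 111.0 GPa, ρ = 4536 kg/m³
  sample F: E = 418.0 GPa, ρ = 3120 kg/m³
  sample F: M = 2.40×10⁻³
  sample B: M = 1.06×10⁻³
  sample Y: M = 0.760×10⁻³
Sample F has the largest M.

sample F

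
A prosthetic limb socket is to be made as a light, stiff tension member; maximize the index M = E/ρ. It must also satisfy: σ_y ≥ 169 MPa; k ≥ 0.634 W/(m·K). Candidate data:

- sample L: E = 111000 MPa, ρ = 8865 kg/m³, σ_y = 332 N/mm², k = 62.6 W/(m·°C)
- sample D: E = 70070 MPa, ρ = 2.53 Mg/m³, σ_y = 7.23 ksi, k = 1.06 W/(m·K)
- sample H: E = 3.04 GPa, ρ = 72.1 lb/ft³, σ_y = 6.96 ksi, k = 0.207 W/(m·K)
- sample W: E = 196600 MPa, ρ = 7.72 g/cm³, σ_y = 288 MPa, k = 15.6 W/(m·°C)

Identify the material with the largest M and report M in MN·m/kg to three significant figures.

Screen on constraints: σ_y ≥ 169 MPa; k ≥ 0.634 W/(m·K). Survivors: sample L, sample W.
Normalizing units and computing the index:
  sample L: E = 111.0 GPa, ρ = 8865 kg/m³
  sample W: E = 196.6 GPa, ρ = 7720 kg/m³
  sample W: M = 25.5 MN·m/kg
  sample L: M = 12.5 MN·m/kg
Sample W has the largest M.

sample W, M = 25.5 MN·m/kg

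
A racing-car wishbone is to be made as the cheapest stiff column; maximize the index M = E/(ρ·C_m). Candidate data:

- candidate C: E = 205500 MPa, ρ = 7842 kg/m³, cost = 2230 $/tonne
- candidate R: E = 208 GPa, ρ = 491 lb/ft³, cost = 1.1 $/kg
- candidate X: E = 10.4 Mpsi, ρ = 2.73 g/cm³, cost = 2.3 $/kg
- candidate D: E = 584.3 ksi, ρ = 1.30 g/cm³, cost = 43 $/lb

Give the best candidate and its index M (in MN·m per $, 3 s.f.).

In SI units:
  candidate C: E = 205.5 GPa, ρ = 7842 kg/m³, cost = 2.230 $/kg
  candidate R: E = 208.0 GPa, ρ = 7865 kg/m³, cost = 1.100 $/kg
  candidate X: E = 71.71 GPa, ρ = 2730 kg/m³, cost = 2.300 $/kg
  candidate D: E = 4.029 GPa, ρ = 1300 kg/m³, cost = 94.80 $/kg
  candidate R: M = 24.0 MN·m per $
  candidate C: M = 11.8 MN·m per $
  candidate X: M = 11.4 MN·m per $
  candidate D: M = 0.0327 MN·m per $
The maximum is for candidate R.

candidate R, M = 24.0 MN·m per $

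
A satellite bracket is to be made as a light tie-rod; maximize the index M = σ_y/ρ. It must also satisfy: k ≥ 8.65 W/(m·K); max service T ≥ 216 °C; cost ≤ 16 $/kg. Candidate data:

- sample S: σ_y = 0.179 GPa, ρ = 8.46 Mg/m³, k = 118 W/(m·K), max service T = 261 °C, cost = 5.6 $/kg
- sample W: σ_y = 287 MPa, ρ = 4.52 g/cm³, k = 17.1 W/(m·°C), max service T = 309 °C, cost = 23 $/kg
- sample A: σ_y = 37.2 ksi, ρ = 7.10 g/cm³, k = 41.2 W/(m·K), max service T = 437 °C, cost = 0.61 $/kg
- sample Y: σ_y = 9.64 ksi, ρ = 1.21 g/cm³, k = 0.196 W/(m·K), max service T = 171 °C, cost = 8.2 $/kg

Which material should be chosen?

sample A

Screen on constraints: k ≥ 8.65 W/(m·K); max service T ≥ 216 °C; cost ≤ 16 $/kg. Survivors: sample S, sample A.
After converting to SI:
  sample S: σ_y = 179.0 MPa, ρ = 8460 kg/m³
  sample A: σ_y = 256.5 MPa, ρ = 7100 kg/m³
  sample A: M = 36.1 kN·m/kg
  sample S: M = 21.2 kN·m/kg
Sample A ranks first.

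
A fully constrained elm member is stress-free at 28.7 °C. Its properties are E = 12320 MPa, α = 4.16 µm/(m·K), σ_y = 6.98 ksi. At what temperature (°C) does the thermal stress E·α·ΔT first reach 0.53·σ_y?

526 °C

E = 12320 MPa = 12.32 GPa.
σ_y = 6.98 ksi = 48.13 MPa.
E·α·ΔT = 25.51 MPa ⇒ ΔT = 25.51 / (12.32×10³ × 4.16×10⁻⁶) = 497.7 K.
T = 28.7 + 497.7 = 526.4 °C.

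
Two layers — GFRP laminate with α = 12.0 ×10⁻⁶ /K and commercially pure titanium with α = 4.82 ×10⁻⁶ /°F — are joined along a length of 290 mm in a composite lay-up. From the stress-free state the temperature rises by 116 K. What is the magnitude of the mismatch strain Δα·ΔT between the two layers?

3.86×10⁻⁴

commercially pure titanium: α = 4.82×10⁻⁶/°F × 9/5 = 8.68×10⁻⁶/K.
Δα = |12.0 − 8.68|×10⁻⁶/K = 3.32×10⁻⁶/K.
Mismatch strain = Δα·ΔT = 3.32×10⁻⁶ × 116.0 = 3.86×10⁻⁴.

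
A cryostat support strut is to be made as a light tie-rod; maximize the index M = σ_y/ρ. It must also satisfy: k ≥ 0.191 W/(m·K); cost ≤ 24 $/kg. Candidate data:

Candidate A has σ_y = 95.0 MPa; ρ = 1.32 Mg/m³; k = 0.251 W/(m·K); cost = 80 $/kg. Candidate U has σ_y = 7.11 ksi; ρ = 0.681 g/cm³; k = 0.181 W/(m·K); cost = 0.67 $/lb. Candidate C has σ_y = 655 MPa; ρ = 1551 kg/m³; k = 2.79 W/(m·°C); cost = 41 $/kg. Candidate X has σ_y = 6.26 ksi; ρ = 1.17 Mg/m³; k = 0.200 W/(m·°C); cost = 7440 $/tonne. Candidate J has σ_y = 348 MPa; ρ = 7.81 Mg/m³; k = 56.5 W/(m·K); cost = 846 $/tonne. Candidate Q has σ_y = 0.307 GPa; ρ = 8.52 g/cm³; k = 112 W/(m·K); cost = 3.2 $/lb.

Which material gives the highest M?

Screen on constraints: k ≥ 0.191 W/(m·K); cost ≤ 24 $/kg. Survivors: candidate X, candidate J, candidate Q.
Normalizing units and computing the index:
  candidate X: σ_y = 43.16 MPa, ρ = 1170 kg/m³
  candidate J: σ_y = 348.0 MPa, ρ = 7810 kg/m³
  candidate Q: σ_y = 307.0 MPa, ρ = 8520 kg/m³
  candidate J: M = 44.6 kN·m/kg
  candidate X: M = 36.9 kN·m/kg
  candidate Q: M = 36.0 kN·m/kg
The maximum is for candidate J.

candidate J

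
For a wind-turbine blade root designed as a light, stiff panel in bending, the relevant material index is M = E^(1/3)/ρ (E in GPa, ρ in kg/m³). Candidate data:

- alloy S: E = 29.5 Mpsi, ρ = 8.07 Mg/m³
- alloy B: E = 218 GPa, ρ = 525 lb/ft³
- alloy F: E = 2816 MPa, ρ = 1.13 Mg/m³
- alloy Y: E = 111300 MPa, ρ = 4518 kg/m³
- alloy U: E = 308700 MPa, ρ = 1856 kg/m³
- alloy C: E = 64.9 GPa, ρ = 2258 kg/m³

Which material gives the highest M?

Convert each candidate to consistent units, then evaluate M:
  alloy S: E = 203.4 GPa, ρ = 8070 kg/m³
  alloy B: E = 218.0 GPa, ρ = 8410 kg/m³
  alloy F: E = 2.816 GPa, ρ = 1130 kg/m³
  alloy Y: E = 111.3 GPa, ρ = 4518 kg/m³
  alloy U: E = 308.7 GPa, ρ = 1856 kg/m³
  alloy C: E = 64.90 GPa, ρ = 2258 kg/m³
  alloy U: M = 3.64×10⁻³
  alloy C: M = 1.78×10⁻³
  alloy F: M = 1.25×10⁻³
  alloy Y: M = 1.06×10⁻³
  alloy S: M = 0.729×10⁻³
  alloy B: M = 0.716×10⁻³
Alloy U has the largest M.

alloy U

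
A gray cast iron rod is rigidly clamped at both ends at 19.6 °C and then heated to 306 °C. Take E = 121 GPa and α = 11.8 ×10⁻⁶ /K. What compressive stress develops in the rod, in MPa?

ΔT = 286.4 K. Constrained thermal stress σ = E·α·ΔT = 121.0×10³ MPa × 11.8×10⁻⁶ × 286.4 = 409 MPa (compressive).

409 MPa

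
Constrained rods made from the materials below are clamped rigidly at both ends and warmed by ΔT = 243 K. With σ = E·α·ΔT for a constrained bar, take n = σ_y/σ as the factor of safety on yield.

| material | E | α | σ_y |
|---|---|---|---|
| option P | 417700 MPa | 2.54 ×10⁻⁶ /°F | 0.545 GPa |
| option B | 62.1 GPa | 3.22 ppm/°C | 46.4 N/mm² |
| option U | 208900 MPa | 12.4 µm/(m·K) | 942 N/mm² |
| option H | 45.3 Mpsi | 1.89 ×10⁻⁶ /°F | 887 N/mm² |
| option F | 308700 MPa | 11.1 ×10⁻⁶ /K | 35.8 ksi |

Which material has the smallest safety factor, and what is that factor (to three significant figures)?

With everything in SI (GPa, ×10⁻⁶/K, MPa):
  option P: E = 417.7, α = 4.57, σ_y = 545.0 → σ = 464 MPa, n = 1.17
  option B: E = 62.10, α = 3.22, σ_y = 46.40 → σ = 48.6 MPa, n = 0.955
  option U: E = 208.9, α = 12.4, σ_y = 942.0 → σ = 629 MPa, n = 1.50
  option H: E = 312.3, α = 3.40, σ_y = 887.0 → σ = 258 MPa, n = 3.44
  option F: E = 308.7, α = 11.1, σ_y = 246.8 → σ = 833 MPa, n = 0.296
Smallest n: option F with n = 0.296.

option F, n = 0.296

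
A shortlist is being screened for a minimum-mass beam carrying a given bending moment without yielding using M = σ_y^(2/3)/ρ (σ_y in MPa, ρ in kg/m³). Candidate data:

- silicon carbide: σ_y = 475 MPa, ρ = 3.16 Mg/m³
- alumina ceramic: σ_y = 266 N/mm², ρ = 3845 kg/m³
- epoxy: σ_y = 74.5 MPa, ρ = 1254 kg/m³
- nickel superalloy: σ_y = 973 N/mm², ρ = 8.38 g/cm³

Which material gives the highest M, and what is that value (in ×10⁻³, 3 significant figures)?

Normalizing units and computing the index:
  silicon carbide: σ_y = 475.0 MPa, ρ = 3160 kg/m³
  alumina ceramic: σ_y = 266.0 MPa, ρ = 3845 kg/m³
  epoxy: σ_y = 74.50 MPa, ρ = 1254 kg/m³
  nickel superalloy: σ_y = 973.0 MPa, ρ = 8380 kg/m³
  silicon carbide: M = 19.3×10⁻³
  epoxy: M = 14.1×10⁻³
  nickel superalloy: M = 11.7×10⁻³
  alumina ceramic: M = 10.8×10⁻³
Silicon carbide ranks first.

silicon carbide, M = 19.3×10⁻³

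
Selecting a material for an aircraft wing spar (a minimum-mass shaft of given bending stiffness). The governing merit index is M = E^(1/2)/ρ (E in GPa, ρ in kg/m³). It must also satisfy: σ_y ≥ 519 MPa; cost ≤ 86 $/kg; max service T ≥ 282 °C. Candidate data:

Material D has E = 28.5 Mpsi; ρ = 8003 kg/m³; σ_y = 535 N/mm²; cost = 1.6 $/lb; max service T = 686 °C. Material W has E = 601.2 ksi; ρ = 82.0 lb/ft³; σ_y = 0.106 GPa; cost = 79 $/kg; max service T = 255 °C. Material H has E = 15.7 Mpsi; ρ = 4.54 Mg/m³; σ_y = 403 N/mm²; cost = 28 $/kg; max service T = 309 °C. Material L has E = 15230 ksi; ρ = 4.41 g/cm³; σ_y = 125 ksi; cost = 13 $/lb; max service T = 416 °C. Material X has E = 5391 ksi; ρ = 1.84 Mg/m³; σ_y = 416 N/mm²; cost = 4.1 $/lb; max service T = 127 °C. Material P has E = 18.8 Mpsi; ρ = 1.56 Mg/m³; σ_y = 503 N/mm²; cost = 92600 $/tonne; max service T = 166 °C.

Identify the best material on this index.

Screen on constraints: σ_y ≥ 519 MPa; cost ≤ 86 $/kg; max service T ≥ 282 °C. Survivors: material D, material L.
Putting every candidate on a common basis:
  material D: E = 196.5 GPa, ρ = 8003 kg/m³
  material L: E = 105.0 GPa, ρ = 4410 kg/m³
  material L: M = 2.32×10⁻³
  material D: M = 1.75×10⁻³
The maximum is for material L.

material L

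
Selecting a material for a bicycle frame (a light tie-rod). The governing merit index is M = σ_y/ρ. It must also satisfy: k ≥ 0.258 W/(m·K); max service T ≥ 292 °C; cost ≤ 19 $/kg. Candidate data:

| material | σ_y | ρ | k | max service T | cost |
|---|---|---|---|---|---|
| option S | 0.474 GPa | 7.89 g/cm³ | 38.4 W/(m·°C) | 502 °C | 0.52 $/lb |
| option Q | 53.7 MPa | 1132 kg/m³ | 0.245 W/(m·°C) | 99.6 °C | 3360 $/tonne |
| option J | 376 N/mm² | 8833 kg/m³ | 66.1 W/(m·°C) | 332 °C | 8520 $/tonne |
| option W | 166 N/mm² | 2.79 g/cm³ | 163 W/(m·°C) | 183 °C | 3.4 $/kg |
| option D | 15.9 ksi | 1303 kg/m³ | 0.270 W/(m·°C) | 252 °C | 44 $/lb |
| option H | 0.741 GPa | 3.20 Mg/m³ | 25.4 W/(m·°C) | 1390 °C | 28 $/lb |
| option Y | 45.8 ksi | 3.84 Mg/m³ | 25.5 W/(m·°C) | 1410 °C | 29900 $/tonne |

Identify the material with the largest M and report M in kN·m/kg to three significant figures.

option S, M = 60.1 kN·m/kg

Screen on constraints: k ≥ 0.258 W/(m·K); max service T ≥ 292 °C; cost ≤ 19 $/kg. Survivors: option S, option J.
Convert each candidate to consistent units, then evaluate M:
  option S: σ_y = 474.0 MPa, ρ = 7890 kg/m³
  option J: σ_y = 376.0 MPa, ρ = 8833 kg/m³
  option S: M = 60.1 kN·m/kg
  option J: M = 42.6 kN·m/kg
Option S ranks first.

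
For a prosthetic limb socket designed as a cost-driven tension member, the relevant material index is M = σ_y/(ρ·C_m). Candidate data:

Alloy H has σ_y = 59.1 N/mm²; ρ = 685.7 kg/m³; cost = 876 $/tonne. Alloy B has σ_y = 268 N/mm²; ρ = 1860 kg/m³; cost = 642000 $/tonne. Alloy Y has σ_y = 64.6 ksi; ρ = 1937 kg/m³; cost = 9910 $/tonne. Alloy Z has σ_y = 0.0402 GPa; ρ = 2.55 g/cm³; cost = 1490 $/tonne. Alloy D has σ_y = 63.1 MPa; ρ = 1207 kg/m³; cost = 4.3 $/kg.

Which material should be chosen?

alloy H

Putting every candidate on a common basis:
  alloy H: σ_y = 59.10 MPa, ρ = 685.7 kg/m³, cost = 0.8760 $/kg
  alloy B: σ_y = 268.0 MPa, ρ = 1860 kg/m³, cost = 642.0 $/kg
  alloy Y: σ_y = 445.4 MPa, ρ = 1937 kg/m³, cost = 9.910 $/kg
  alloy Z: σ_y = 40.20 MPa, ρ = 2550 kg/m³, cost = 1.490 $/kg
  alloy D: σ_y = 63.10 MPa, ρ = 1207 kg/m³, cost = 4.300 $/kg
  alloy H: M = 98.4 kN·m per $
  alloy Y: M = 23.2 kN·m per $
  alloy D: M = 12.2 kN·m per $
  alloy Z: M = 10.6 kN·m per $
  alloy B: M = 0.224 kN·m per $
The maximum is for alloy H.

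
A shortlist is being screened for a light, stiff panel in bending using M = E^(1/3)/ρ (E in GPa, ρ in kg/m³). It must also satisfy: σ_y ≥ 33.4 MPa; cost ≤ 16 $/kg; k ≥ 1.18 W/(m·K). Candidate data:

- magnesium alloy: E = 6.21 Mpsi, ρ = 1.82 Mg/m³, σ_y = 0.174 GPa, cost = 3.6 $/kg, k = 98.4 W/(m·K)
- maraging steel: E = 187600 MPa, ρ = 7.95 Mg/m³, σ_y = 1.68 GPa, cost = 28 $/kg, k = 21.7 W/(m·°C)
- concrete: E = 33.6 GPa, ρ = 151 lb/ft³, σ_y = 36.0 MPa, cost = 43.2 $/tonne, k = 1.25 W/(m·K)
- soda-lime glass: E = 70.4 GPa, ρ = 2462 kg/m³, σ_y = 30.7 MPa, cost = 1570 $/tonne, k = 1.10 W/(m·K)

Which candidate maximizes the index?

magnesium alloy

Screen on constraints: σ_y ≥ 33.4 MPa; cost ≤ 16 $/kg; k ≥ 1.18 W/(m·K). Survivors: magnesium alloy, concrete.
After converting to SI:
  magnesium alloy: E = 42.82 GPa, ρ = 1820 kg/m³
  concrete: E = 33.60 GPa, ρ = 2419 kg/m³
  magnesium alloy: M = 1.92×10⁻³
  concrete: M = 1.33×10⁻³
Magnesium alloy has the largest M.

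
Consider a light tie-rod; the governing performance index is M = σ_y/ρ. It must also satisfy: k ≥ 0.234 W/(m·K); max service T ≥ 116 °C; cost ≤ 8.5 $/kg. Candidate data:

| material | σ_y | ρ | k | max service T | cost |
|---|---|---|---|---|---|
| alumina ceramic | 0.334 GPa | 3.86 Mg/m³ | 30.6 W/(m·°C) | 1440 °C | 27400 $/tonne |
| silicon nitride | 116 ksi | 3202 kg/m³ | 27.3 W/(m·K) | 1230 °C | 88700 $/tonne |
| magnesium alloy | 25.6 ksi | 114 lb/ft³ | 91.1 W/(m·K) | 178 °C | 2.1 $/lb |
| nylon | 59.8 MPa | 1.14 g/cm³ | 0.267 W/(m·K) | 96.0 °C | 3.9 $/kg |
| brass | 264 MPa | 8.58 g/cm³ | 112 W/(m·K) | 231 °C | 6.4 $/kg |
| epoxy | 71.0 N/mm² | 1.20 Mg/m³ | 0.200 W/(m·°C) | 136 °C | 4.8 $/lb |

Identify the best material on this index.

Screen on constraints: k ≥ 0.234 W/(m·K); max service T ≥ 116 °C; cost ≤ 8.5 $/kg. Survivors: magnesium alloy, brass.
Normalizing units and computing the index:
  magnesium alloy: σ_y = 176.5 MPa, ρ = 1826 kg/m³
  brass: σ_y = 264.0 MPa, ρ = 8580 kg/m³
  magnesium alloy: M = 96.7 kN·m/kg
  brass: M = 30.8 kN·m/kg
Highest index: magnesium alloy.

magnesium alloy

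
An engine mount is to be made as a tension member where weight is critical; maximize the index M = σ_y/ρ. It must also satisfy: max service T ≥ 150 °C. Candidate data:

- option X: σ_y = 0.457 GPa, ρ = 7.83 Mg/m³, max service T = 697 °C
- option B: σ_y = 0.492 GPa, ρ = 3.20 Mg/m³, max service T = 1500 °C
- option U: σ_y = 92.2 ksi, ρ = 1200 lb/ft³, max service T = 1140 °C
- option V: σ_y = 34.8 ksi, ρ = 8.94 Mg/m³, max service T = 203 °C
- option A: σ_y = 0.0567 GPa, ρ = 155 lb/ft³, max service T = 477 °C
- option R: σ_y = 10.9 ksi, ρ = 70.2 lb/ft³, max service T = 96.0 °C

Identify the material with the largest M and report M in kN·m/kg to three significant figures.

Screen on constraints: max service T ≥ 150 °C. Survivors: option X, option B, option U, option V, option A.
In SI units:
  option X: σ_y = 457.0 MPa, ρ = 7830 kg/m³
  option B: σ_y = 492.0 MPa, ρ = 3200 kg/m³
  option U: σ_y = 635.7 MPa, ρ = 19220 kg/m³
  option V: σ_y = 239.9 MPa, ρ = 8940 kg/m³
  option A: σ_y = 56.70 MPa, ρ = 2483 kg/m³
  option B: M = 154 kN·m/kg
  option X: M = 58.4 kN·m/kg
  option U: M = 33.1 kN·m/kg
  option V: M = 26.8 kN·m/kg
  option A: M = 22.8 kN·m/kg
Option B has the largest M.

option B, M = 154 kN·m/kg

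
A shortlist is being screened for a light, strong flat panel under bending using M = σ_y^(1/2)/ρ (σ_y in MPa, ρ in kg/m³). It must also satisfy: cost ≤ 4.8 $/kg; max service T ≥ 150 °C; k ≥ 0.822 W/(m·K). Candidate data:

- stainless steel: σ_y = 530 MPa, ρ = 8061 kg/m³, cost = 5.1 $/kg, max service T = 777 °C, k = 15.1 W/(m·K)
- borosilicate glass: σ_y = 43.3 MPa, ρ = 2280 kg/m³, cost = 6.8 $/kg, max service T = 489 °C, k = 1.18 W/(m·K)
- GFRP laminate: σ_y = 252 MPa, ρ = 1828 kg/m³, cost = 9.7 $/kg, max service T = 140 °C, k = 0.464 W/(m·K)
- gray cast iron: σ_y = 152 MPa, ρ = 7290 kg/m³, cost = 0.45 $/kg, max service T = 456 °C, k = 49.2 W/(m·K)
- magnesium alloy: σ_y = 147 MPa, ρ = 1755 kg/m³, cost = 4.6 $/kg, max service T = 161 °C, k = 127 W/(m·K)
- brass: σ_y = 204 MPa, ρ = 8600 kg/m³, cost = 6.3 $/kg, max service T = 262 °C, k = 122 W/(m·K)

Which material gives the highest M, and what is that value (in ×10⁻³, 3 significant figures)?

magnesium alloy, M = 6.91×10⁻³

Screen on constraints: cost ≤ 4.8 $/kg; max service T ≥ 150 °C; k ≥ 0.822 W/(m·K). Survivors: gray cast iron, magnesium alloy.
Per-candidate index values:
  magnesium alloy: M = 6.91×10⁻³
  gray cast iron: M = 1.69×10⁻³
Magnesium alloy has the largest M.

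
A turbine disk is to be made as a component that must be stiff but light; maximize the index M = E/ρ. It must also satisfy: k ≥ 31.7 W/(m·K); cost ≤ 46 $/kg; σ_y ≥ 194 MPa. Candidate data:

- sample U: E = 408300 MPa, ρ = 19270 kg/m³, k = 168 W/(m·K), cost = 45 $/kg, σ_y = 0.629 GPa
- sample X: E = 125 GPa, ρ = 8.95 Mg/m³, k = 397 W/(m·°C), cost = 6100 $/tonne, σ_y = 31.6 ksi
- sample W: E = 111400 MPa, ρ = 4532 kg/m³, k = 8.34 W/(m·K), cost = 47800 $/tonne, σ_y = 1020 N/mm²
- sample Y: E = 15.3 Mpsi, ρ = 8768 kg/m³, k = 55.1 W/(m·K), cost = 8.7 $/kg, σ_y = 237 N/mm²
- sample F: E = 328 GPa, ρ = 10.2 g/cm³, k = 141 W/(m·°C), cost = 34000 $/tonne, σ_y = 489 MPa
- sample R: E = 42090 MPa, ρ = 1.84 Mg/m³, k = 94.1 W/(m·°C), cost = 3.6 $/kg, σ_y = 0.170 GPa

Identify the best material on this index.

sample F

Screen on constraints: k ≥ 31.7 W/(m·K); cost ≤ 46 $/kg; σ_y ≥ 194 MPa. Survivors: sample U, sample X, sample Y, sample F.
Putting every candidate on a common basis:
  sample U: E = 408.3 GPa, ρ = 19270 kg/m³
  sample X: E = 125.0 GPa, ρ = 8950 kg/m³
  sample Y: E = 105.5 GPa, ρ = 8768 kg/m³
  sample F: E = 328.0 GPa, ρ = 10200 kg/m³
  sample F: M = 32.2 MN·m/kg
  sample U: M = 21.2 MN·m/kg
  sample X: M = 14.0 MN·m/kg
  sample Y: M = 12.0 MN·m/kg
Highest index: sample F.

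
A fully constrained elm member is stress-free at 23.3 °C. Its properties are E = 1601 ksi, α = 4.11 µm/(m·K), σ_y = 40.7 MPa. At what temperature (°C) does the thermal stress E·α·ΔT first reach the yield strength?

920 °C

E = 1601 ksi = 11.04 GPa.
E·α·ΔT = 40.70 MPa ⇒ ΔT = 40.70 / (11.04×10³ × 4.11×10⁻⁶) = 897.1 K.
T = 23.3 + 897.1 = 920.4 °C.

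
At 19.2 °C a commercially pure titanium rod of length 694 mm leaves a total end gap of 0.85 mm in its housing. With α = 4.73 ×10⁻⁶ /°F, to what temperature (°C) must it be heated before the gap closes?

α = 4.73×10⁻⁶/°F × 9/5 = 8.51×10⁻⁶/K.
α·L₀·ΔT = 0.85 mm ⇒ ΔT = 0.85 / (8.51×10⁻⁶ × 694.0) = 143.9 K.
T = 19.2 + 143.9 = 163.1 °C.

163 °C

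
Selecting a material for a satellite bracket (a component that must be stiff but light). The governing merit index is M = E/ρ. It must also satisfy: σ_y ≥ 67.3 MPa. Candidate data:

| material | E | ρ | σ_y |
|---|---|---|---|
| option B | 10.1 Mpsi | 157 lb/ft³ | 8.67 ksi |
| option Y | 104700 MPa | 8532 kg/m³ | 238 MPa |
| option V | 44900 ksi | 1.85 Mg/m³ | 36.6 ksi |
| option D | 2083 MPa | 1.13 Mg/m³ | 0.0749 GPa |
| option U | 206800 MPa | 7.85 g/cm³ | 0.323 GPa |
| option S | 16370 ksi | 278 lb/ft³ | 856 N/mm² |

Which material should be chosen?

Screen on constraints: σ_y ≥ 67.3 MPa. Survivors: option Y, option V, option D, option U, option S.
In SI units:
  option Y: E = 104.7 GPa, ρ = 8532 kg/m³
  option V: E = 309.6 GPa, ρ = 1850 kg/m³
  option D: E = 2.083 GPa, ρ = 1130 kg/m³
  option U: E = 206.8 GPa, ρ = 7850 kg/m³
  option S: E = 112.9 GPa, ρ = 4453 kg/m³
  option V: M = 167 MN·m/kg
  option U: M = 26.3 MN·m/kg
  option S: M = 25.3 MN·m/kg
  option Y: M = 12.3 MN·m/kg
  option D: M = 1.84 MN·m/kg
Option V ranks first.

option V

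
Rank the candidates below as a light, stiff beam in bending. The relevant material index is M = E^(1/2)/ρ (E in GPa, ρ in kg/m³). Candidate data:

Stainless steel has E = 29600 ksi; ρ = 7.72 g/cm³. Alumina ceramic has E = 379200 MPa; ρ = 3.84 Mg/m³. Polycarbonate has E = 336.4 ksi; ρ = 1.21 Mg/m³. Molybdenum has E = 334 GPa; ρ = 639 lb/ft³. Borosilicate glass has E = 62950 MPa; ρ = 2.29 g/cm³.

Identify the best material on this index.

alumina ceramic

Normalizing units and computing the index:
  stainless steel: E = 204.1 GPa, ρ = 7720 kg/m³
  alumina ceramic: E = 379.2 GPa, ρ = 3840 kg/m³
  polycarbonate: E = 2.319 GPa, ρ = 1210 kg/m³
  molybdenum: E = 334.0 GPa, ρ = 10240 kg/m³
  borosilicate glass: E = 62.95 GPa, ρ = 2290 kg/m³
  alumina ceramic: M = 5.07×10⁻³
  borosilicate glass: M = 3.46×10⁻³
  stainless steel: M = 1.85×10⁻³
  molybdenum: M = 1.79×10⁻³
  polycarbonate: M = 1.26×10⁻³
Alumina ceramic has the largest M.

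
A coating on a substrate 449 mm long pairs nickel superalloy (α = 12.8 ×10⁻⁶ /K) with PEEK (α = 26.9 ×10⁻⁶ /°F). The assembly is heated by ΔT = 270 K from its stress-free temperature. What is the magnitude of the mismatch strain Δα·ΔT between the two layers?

PEEK: α = 26.9×10⁻⁶/°F × 9/5 = 48.4×10⁻⁶/K.
Δα = |12.8 − 48.4|×10⁻⁶/K = 35.6×10⁻⁶/K.
Mismatch strain = Δα·ΔT = 35.6×10⁻⁶ × 270.0 = 9.62×10⁻³.

9.62×10⁻³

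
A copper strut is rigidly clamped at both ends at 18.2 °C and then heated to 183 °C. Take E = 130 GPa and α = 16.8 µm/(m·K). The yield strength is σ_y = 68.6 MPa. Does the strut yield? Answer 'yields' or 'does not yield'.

ΔT = 164.8 K. Constrained thermal stress σ = E·α·ΔT = 130.0×10³ MPa × 16.8×10⁻⁶ × 164.8 = 360 MPa (compressive).
Compare to σ_y = 68.6 MPa: σ ≥ σ_y, so it yields.

yields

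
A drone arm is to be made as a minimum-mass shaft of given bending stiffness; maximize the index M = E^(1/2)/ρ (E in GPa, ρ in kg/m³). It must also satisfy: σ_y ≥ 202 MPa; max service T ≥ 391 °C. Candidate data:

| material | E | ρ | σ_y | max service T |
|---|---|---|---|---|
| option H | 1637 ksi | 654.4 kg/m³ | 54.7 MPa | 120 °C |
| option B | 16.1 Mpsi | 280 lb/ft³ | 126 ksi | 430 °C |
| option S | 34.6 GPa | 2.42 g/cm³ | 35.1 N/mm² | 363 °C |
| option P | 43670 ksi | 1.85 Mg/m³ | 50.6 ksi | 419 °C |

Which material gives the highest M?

Screen on constraints: σ_y ≥ 202 MPa; max service T ≥ 391 °C. Survivors: option B, option P.
Normalizing units and computing the index:
  option B: E = 111.0 GPa, ρ = 4485 kg/m³
  option P: E = 301.1 GPa, ρ = 1850 kg/m³
  option P: M = 9.38×10⁻³
  option B: M = 2.35×10⁻³
Option P ranks first.

option P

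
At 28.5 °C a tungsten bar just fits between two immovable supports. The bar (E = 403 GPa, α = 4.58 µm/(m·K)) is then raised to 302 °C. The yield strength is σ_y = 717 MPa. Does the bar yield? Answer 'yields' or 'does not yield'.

does not yield

ΔT = 273.5 K. Constrained thermal stress σ = E·α·ΔT = 403.0×10³ MPa × 4.58×10⁻⁶ × 273.5 = 505 MPa (compressive).
Compare to σ_y = 717 MPa: σ < σ_y, so it does not yield.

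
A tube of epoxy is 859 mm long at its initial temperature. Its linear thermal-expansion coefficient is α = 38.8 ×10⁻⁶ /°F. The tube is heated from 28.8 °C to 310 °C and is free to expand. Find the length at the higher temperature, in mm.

Convert α: 38.8×10⁻⁶/°F × (9/5) = 69.8×10⁻⁶/K.
ΔT = 310 − 28.8 = 281.2 K.
ΔL = α·L₀·ΔT = 69.8×10⁻⁶ × 859 mm × 281.2 K = 16.9 mm.
L = L₀ + ΔL = 859 + 16.9 = 875.87 mm.

875.87 mm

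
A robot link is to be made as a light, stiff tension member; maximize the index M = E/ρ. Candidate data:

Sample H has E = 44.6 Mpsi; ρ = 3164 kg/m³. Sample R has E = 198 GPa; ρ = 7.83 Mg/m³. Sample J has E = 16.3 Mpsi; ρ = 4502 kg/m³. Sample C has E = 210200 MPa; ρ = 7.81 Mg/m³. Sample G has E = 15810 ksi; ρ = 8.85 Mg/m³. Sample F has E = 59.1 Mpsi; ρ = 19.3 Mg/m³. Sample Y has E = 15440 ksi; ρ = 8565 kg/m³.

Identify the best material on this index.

sample H

Normalizing units and computing the index:
  sample H: E = 307.5 GPa, ρ = 3164 kg/m³
  sample R: E = 198.0 GPa, ρ = 7830 kg/m³
  sample J: E = 112.4 GPa, ρ = 4502 kg/m³
  sample C: E = 210.2 GPa, ρ = 7810 kg/m³
  sample G: E = 109.0 GPa, ρ = 8850 kg/m³
  sample F: E = 407.5 GPa, ρ = 19300 kg/m³
  sample Y: E = 106.5 GPa, ρ = 8565 kg/m³
  sample H: M = 97.2 MN·m/kg
  sample C: M = 26.9 MN·m/kg
  sample R: M = 25.3 MN·m/kg
  sample J: M = 25.0 MN·m/kg
  sample F: M = 21.1 MN·m/kg
  sample Y: M = 12.4 MN·m/kg
  sample G: M = 12.3 MN·m/kg
The maximum is for sample H.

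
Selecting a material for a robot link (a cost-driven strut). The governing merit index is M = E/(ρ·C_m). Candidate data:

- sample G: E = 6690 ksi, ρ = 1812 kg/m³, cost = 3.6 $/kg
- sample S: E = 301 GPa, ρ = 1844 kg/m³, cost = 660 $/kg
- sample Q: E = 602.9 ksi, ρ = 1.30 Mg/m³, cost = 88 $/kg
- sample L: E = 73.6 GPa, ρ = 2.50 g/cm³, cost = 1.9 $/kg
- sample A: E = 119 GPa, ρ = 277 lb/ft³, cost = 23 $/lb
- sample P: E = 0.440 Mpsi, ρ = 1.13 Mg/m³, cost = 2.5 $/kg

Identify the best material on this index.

Putting every candidate on a common basis:
  sample G: E = 46.13 GPa, ρ = 1812 kg/m³, cost = 3.600 $/kg
  sample S: E = 301.0 GPa, ρ = 1844 kg/m³, cost = 660.0 $/kg
  sample Q: E = 4.157 GPa, ρ = 1300 kg/m³, cost = 88.00 $/kg
  sample L: E = 73.60 GPa, ρ = 2500 kg/m³, cost = 1.900 $/kg
  sample A: E = 119.0 GPa, ρ = 4437 kg/m³, cost = 50.71 $/kg
  sample P: E = 3.034 GPa, ρ = 1130 kg/m³, cost = 2.500 $/kg
  sample L: M = 15.5 MN·m per $
  sample G: M = 7.07 MN·m per $
  sample P: M = 1.07 MN·m per $
  sample A: M = 0.529 MN·m per $
  sample S: M = 0.247 MN·m per $
  sample Q: M = 0.0363 MN·m per $
Sample L ranks first.

sample L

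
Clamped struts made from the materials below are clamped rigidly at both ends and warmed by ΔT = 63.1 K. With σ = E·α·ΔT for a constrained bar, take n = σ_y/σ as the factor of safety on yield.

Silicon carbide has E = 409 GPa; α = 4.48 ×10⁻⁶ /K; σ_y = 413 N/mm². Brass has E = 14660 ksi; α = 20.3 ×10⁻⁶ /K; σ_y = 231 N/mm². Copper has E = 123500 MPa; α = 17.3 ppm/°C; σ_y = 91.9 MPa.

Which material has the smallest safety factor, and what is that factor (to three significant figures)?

Converting E to GPa, α to ×10⁻⁶/K, σ_y to MPa, then σ and n for each:
  silicon carbide: E = 409.0, α = 4.48, σ_y = 413.0 → σ = 116 MPa, n = 3.57
  brass: E = 101.1, α = 20.3, σ_y = 231.0 → σ = 129 MPa, n = 1.78
  copper: E = 123.5, α = 17.3, σ_y = 91.90 → σ = 135 MPa, n = 0.682
The minimum is copper at n = 0.682.

copper, n = 0.682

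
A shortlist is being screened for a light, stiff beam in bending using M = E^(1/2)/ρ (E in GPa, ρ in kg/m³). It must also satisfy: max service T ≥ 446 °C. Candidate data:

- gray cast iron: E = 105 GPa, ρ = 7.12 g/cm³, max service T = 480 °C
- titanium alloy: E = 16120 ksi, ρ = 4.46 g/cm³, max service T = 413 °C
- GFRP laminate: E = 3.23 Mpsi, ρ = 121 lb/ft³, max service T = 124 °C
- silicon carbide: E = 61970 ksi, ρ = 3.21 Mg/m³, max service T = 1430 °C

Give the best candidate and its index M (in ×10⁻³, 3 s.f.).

silicon carbide, M = 6.44×10⁻³

Screen on constraints: max service T ≥ 446 °C. Survivors: gray cast iron, silicon carbide.
Putting every candidate on a common basis:
  gray cast iron: E = 105.0 GPa, ρ = 7120 kg/m³
  silicon carbide: E = 427.3 GPa, ρ = 3210 kg/m³
  silicon carbide: M = 6.44×10⁻³
  gray cast iron: M = 1.44×10⁻³
Silicon carbide has the largest M.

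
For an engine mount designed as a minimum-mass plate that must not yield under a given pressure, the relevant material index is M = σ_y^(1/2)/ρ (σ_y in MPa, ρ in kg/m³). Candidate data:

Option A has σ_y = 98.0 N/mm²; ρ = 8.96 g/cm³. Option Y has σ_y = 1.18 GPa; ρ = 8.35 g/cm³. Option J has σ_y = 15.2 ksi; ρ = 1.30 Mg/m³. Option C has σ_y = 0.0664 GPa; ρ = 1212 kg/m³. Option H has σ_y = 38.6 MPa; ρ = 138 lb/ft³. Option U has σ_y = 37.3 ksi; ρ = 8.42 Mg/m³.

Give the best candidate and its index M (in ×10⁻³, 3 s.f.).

Normalizing units and computing the index:
  option A: σ_y = 98.00 MPa, ρ = 8960 kg/m³
  option Y: σ_y = 1180 MPa, ρ = 8350 kg/m³
  option J: σ_y = 104.8 MPa, ρ = 1300 kg/m³
  option C: σ_y = 66.40 MPa, ρ = 1212 kg/m³
  option H: σ_y = 38.60 MPa, ρ = 2211 kg/m³
  option U: σ_y = 257.2 MPa, ρ = 8420 kg/m³
  option J: M = 7.87×10⁻³
  option C: M = 6.72×10⁻³
  option Y: M = 4.11×10⁻³
  option H: M = 2.81×10⁻³
  option U: M = 1.90×10⁻³
  option A: M = 1.10×10⁻³
The maximum is for option J.

option J, M = 7.87×10⁻³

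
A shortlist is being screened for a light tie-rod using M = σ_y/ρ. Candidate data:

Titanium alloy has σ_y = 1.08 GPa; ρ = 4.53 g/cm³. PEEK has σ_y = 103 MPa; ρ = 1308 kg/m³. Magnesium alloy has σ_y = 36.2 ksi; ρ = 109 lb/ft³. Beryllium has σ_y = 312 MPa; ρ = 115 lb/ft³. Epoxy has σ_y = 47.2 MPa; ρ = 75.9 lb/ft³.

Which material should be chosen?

titanium alloy

Convert each candidate to consistent units, then evaluate M:
  titanium alloy: σ_y = 1080 MPa, ρ = 4530 kg/m³
  PEEK: σ_y = 103.0 MPa, ρ = 1308 kg/m³
  magnesium alloy: σ_y = 249.6 MPa, ρ = 1746 kg/m³
  beryllium: σ_y = 312.0 MPa, ρ = 1842 kg/m³
  epoxy: σ_y = 47.20 MPa, ρ = 1216 kg/m³
  titanium alloy: M = 238 kN·m/kg
  beryllium: M = 169 kN·m/kg
  magnesium alloy: M = 143 kN·m/kg
  PEEK: M = 78.7 kN·m/kg
  epoxy: M = 38.8 kN·m/kg
Titanium alloy has the largest M.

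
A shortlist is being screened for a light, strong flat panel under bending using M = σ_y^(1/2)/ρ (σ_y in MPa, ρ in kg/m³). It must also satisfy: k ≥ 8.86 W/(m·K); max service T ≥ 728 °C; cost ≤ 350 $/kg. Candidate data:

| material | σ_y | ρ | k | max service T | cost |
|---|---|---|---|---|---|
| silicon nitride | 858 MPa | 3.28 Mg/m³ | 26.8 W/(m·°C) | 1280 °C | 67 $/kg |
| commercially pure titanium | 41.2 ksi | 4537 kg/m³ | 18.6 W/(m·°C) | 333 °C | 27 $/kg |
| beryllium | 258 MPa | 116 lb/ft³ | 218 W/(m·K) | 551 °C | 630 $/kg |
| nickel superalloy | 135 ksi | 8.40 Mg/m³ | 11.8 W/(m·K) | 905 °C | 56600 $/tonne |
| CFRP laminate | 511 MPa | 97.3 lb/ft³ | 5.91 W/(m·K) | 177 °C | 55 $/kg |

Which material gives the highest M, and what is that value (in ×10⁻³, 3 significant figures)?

silicon nitride, M = 8.93×10⁻³

Screen on constraints: k ≥ 8.86 W/(m·K); max service T ≥ 728 °C; cost ≤ 350 $/kg. Survivors: silicon nitride, nickel superalloy.
Putting every candidate on a common basis:
  silicon nitride: σ_y = 858.0 MPa, ρ = 3280 kg/m³
  nickel superalloy: σ_y = 930.8 MPa, ρ = 8400 kg/m³
  silicon nitride: M = 8.93×10⁻³
  nickel superalloy: M = 3.63×10⁻³
The maximum is for silicon nitride.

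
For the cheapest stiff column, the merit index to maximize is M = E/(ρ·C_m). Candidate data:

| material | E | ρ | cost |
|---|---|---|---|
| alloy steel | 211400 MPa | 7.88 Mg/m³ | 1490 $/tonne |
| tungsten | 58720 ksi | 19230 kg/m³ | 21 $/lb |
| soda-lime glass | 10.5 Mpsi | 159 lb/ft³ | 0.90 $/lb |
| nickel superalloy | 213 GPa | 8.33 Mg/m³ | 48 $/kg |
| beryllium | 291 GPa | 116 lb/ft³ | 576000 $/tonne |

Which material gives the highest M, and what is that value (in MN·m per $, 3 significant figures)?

alloy steel, M = 18.0 MN·m per $

In SI units:
  alloy steel: E = 211.4 GPa, ρ = 7880 kg/m³, cost = 1.490 $/kg
  tungsten: E = 404.9 GPa, ρ = 19230 kg/m³, cost = 46.30 $/kg
  soda-lime glass: E = 72.39 GPa, ρ = 2547 kg/m³, cost = 1.984 $/kg
  nickel superalloy: E = 213.0 GPa, ρ = 8330 kg/m³, cost = 48.00 $/kg
  beryllium: E = 291.0 GPa, ρ = 1858 kg/m³, cost = 576.0 $/kg
  alloy steel: M = 18.0 MN·m per $
  soda-lime glass: M = 14.3 MN·m per $
  nickel superalloy: M = 0.533 MN·m per $
  tungsten: M = 0.455 MN·m per $
  beryllium: M = 0.272 MN·m per $
Alloy steel has the largest M.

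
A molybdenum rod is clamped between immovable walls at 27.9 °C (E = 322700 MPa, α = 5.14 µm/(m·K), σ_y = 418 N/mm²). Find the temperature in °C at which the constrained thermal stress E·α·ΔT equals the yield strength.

E = 322700 MPa = 322.7 GPa.
σ_y = 418 N/mm² = 418.0 MPa.
E·α·ΔT = 418.0 MPa ⇒ ΔT = 418.0 / (322.7×10³ × 5.14×10⁻⁶) = 252.0 K.
T = 27.9 + 252.0 = 279.9 °C.

280 °C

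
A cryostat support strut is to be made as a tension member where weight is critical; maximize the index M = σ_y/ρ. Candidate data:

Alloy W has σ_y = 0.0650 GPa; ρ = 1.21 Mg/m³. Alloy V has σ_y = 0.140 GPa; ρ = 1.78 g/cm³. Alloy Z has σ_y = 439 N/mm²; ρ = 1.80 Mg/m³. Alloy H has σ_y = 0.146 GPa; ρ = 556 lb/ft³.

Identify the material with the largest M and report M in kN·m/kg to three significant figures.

After converting to SI:
  alloy W: σ_y = 65.00 MPa, ρ = 1210 kg/m³
  alloy V: σ_y = 140.0 MPa, ρ = 1780 kg/m³
  alloy Z: σ_y = 439.0 MPa, ρ = 1800 kg/m³
  alloy H: σ_y = 146.0 MPa, ρ = 8906 kg/m³
  alloy Z: M = 244 kN·m/kg
  alloy V: M = 78.7 kN·m/kg
  alloy W: M = 53.7 kN·m/kg
  alloy H: M = 16.4 kN·m/kg
Alloy Z has the largest M.

alloy Z, M = 244 kN·m/kg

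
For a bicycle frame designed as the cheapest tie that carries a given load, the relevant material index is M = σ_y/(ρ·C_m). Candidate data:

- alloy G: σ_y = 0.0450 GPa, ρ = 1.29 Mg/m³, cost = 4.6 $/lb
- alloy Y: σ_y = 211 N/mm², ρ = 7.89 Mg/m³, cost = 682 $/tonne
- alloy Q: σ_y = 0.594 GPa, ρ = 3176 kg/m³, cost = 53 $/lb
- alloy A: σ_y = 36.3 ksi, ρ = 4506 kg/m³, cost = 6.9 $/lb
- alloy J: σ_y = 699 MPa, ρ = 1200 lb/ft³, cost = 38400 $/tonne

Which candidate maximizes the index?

alloy Y

Convert each candidate to consistent units, then evaluate M:
  alloy G: σ_y = 45.00 MPa, ρ = 1290 kg/m³, cost = 10.14 $/kg
  alloy Y: σ_y = 211.0 MPa, ρ = 7890 kg/m³, cost = 0.6820 $/kg
  alloy Q: σ_y = 594.0 MPa, ρ = 3176 kg/m³, cost = 116.8 $/kg
  alloy A: σ_y = 250.3 MPa, ρ = 4506 kg/m³, cost = 15.21 $/kg
  alloy J: σ_y = 699.0 MPa, ρ = 19220 kg/m³, cost = 38.40 $/kg
  alloy Y: M = 39.2 kN·m per $
  alloy A: M = 3.65 kN·m per $
  alloy G: M = 3.44 kN·m per $
  alloy Q: M = 1.60 kN·m per $
  alloy J: M = 0.947 kN·m per $
Alloy Y ranks first.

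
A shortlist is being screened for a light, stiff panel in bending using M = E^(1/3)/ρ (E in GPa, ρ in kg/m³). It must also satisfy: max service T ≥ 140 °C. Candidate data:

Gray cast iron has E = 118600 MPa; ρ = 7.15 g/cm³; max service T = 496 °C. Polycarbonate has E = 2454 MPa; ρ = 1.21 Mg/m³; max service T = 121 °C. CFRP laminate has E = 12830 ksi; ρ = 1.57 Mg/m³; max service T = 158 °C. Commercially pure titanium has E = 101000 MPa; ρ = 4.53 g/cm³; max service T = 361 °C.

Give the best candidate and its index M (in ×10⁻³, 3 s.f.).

CFRP laminate, M = 2.84×10⁻³

Screen on constraints: max service T ≥ 140 °C. Survivors: gray cast iron, CFRP laminate, commercially pure titanium.
In SI units:
  gray cast iron: E = 118.6 GPa, ρ = 7150 kg/m³
  CFRP laminate: E = 88.46 GPa, ρ = 1570 kg/m³
  commercially pure titanium: E = 101.0 GPa, ρ = 4530 kg/m³
  CFRP laminate: M = 2.84×10⁻³
  commercially pure titanium: M = 1.03×10⁻³
  gray cast iron: M = 0.687×10⁻³
Highest index: CFRP laminate.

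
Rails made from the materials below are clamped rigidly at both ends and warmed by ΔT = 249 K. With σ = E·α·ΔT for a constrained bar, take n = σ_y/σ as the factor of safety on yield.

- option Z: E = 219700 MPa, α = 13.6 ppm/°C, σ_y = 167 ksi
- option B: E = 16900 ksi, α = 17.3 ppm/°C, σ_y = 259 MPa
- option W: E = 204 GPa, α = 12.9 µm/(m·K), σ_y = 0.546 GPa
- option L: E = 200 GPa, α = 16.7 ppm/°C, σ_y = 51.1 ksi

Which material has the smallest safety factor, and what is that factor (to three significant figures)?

Per material, after unit conversion:
  option Z: E = 219.7, α = 13.6, σ_y = 1151 → σ = 744 MPa, n = 1.55
  option B: E = 116.5, α = 17.3, σ_y = 259.0 → σ = 502 MPa, n = 0.516
  option W: E = 204.0, α = 12.9, σ_y = 546.0 → σ = 655 MPa, n = 0.833
  option L: E = 200.0, α = 16.7, σ_y = 352.3 → σ = 832 MPa, n = 0.424
Option L has the lowest safety factor, n = 0.424.

option L, n = 0.424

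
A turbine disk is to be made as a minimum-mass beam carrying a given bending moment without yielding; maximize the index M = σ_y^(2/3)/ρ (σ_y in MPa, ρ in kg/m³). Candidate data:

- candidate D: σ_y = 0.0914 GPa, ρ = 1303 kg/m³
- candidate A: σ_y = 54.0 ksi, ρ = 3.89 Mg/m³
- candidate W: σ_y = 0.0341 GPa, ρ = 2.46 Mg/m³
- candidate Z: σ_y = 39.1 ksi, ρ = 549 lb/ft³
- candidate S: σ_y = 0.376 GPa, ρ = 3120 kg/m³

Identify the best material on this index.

candidate S

Normalizing units and computing the index:
  candidate D: σ_y = 91.40 MPa, ρ = 1303 kg/m³
  candidate A: σ_y = 372.3 MPa, ρ = 3890 kg/m³
  candidate W: σ_y = 34.10 MPa, ρ = 2460 kg/m³
  candidate Z: σ_y = 269.6 MPa, ρ = 8794 kg/m³
  candidate S: σ_y = 376.0 MPa, ρ = 3120 kg/m³
  candidate S: M = 16.7×10⁻³
  candidate D: M = 15.6×10⁻³
  candidate A: M = 13.3×10⁻³
  candidate Z: M = 4.75×10⁻³
  candidate W: M = 4.27×10⁻³
The maximum is for candidate S.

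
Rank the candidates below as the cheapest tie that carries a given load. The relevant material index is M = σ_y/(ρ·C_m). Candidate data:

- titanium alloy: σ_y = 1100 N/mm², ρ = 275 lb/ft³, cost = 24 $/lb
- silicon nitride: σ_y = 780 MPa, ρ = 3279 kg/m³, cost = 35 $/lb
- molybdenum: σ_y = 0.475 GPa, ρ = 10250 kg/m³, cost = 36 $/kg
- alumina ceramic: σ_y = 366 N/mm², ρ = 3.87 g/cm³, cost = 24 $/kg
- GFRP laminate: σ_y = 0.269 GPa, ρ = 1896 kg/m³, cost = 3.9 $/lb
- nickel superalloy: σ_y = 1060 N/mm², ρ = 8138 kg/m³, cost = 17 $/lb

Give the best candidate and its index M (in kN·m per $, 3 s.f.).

In SI units:
  titanium alloy: σ_y = 1100 MPa, ρ = 4405 kg/m³, cost = 52.91 $/kg
  silicon nitride: σ_y = 780.0 MPa, ρ = 3279 kg/m³, cost = 77.16 $/kg
  molybdenum: σ_y = 475.0 MPa, ρ = 10250 kg/m³, cost = 36.00 $/kg
  alumina ceramic: σ_y = 366.0 MPa, ρ = 3870 kg/m³, cost = 24.00 $/kg
  GFRP laminate: σ_y = 269.0 MPa, ρ = 1896 kg/m³, cost = 8.598 $/kg
  nickel superalloy: σ_y = 1060 MPa, ρ = 8138 kg/m³, cost = 37.48 $/kg
  GFRP laminate: M = 16.5 kN·m per $
  titanium alloy: M = 4.72 kN·m per $
  alumina ceramic: M = 3.94 kN·m per $
  nickel superalloy: M = 3.48 kN·m per $
  silicon nitride: M = 3.08 kN·m per $
  molybdenum: M = 1.29 kN·m per $
GFRP laminate has the largest M.

GFRP laminate, M = 16.5 kN·m per $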